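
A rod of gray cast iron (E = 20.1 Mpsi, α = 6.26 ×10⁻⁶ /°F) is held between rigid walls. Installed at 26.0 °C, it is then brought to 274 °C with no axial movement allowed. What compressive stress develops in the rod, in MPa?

387 MPa

E = 20.1 Mpsi = 138.6 GPa.
α = 6.26×10⁻⁶/°F × 9/5 = 11.3×10⁻⁶/K.
ΔT = 248.0 K. Constrained thermal stress σ = E·α·ΔT = 138.6×10³ MPa × 11.3×10⁻⁶ × 248.0 = 387 MPa (compressive).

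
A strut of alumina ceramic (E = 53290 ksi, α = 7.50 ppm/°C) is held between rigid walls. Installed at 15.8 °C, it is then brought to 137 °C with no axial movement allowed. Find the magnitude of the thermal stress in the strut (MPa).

E = 53290 ksi = 367.4 GPa.
ΔT = 121.2 K. Constrained thermal stress σ = E·α·ΔT = 367.4×10³ MPa × 7.50×10⁻⁶ × 121.2 = 334 MPa (compressive).

334 MPa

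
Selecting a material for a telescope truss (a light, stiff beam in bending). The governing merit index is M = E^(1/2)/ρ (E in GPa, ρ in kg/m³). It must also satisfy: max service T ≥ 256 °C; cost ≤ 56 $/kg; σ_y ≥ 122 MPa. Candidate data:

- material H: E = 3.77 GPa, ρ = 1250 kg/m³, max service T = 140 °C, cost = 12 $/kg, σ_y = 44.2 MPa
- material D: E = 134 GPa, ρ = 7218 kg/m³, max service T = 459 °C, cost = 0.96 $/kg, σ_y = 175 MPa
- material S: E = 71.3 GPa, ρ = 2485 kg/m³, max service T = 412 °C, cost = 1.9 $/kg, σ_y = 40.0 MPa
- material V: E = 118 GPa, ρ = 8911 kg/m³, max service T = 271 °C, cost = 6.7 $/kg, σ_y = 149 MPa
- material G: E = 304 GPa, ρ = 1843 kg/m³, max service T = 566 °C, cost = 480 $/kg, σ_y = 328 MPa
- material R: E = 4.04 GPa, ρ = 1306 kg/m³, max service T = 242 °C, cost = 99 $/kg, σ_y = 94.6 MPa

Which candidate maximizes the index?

Screen on constraints: max service T ≥ 256 °C; cost ≤ 56 $/kg; σ_y ≥ 122 MPa. Survivors: material D, material V.
Computing M directly (units already consistent):
  material D: M = 1.60×10⁻³
  material V: M = 1.22×10⁻³
Highest index: material D.

material D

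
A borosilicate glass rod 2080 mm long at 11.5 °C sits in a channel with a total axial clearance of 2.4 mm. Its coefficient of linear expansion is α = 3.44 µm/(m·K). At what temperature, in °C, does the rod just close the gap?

347 °C

α·L₀·ΔT = 2.4 mm ⇒ ΔT = 2.4 / (3.44×10⁻⁶ × 2080.0) = 335.4 K.
T = 11.5 + 335.4 = 346.9 °C.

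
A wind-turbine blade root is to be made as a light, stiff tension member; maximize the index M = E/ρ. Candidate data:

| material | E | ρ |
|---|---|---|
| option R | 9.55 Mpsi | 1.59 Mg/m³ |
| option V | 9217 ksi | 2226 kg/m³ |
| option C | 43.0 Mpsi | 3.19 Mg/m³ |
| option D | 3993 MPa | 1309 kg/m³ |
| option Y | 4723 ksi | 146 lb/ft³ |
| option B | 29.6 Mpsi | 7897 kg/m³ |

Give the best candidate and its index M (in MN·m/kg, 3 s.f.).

Convert each candidate to consistent units, then evaluate M:
  option R: E = 65.84 GPa, ρ = 1590 kg/m³
  option V: E = 63.55 GPa, ρ = 2226 kg/m³
  option C: E = 296.5 GPa, ρ = 3190 kg/m³
  option D: E = 3.993 GPa, ρ = 1309 kg/m³
  option Y: E = 32.56 GPa, ρ = 2339 kg/m³
  option B: E = 204.1 GPa, ρ = 7897 kg/m³
  option C: M = 92.9 MN·m/kg
  option R: M = 41.4 MN·m/kg
  option V: M = 28.5 MN·m/kg
  option B: M = 25.8 MN·m/kg
  option Y: M = 13.9 MN·m/kg
  option D: M = 3.05 MN·m/kg
The maximum is for option C.

option C, M = 92.9 MN·m/kg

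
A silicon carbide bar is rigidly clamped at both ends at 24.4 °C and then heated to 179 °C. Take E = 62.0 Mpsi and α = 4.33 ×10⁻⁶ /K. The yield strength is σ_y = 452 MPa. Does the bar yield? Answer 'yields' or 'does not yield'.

does not yield

E = 62.0 Mpsi = 427.5 GPa.
ΔT = 154.6 K. Constrained thermal stress σ = E·α·ΔT = 427.5×10³ MPa × 4.33×10⁻⁶ × 154.6 = 286 MPa (compressive).
Compare to σ_y = 452 MPa: σ < σ_y, so it does not yield.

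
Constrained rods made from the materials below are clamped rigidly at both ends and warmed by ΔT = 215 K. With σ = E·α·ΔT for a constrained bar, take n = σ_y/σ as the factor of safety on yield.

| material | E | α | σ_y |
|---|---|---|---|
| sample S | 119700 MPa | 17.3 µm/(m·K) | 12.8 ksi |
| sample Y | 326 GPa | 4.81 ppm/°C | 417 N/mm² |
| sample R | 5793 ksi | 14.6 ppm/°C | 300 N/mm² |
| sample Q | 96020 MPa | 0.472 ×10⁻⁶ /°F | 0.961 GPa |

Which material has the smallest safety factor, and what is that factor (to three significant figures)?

sample S, n = 0.198

Per material, after unit conversion:
  sample S: E = 119.7, α = 17.3, σ_y = 88.25 → σ = 445 MPa, n = 0.198
  sample Y: E = 326.0, α = 4.81, σ_y = 417.0 → σ = 337 MPa, n = 1.24
  sample R: E = 39.94, α = 14.6, σ_y = 300.0 → σ = 125 MPa, n = 2.39
  sample Q: E = 96.02, α = 0.850, σ_y = 961.0 → σ = 17.5 MPa, n = 54.8
Smallest n: sample S with n = 0.198.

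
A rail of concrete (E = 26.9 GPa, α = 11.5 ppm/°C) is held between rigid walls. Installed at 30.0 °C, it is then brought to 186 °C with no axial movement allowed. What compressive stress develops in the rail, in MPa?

48.3 MPa

ΔT = 156.0 K. Constrained thermal stress σ = E·α·ΔT = 26.90×10³ MPa × 11.5×10⁻⁶ × 156.0 = 48.3 MPa (compressive).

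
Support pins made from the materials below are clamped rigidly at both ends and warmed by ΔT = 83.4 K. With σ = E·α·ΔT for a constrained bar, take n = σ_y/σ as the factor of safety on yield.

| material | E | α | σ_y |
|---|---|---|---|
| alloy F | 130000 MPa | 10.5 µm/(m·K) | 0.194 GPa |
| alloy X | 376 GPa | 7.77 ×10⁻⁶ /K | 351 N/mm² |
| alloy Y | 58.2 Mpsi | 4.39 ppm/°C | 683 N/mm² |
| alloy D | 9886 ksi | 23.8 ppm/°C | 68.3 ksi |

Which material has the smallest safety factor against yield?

Per material, after unit conversion:
  alloy F: E = 130.0, α = 10.5, σ_y = 194.0 → σ = 114 MPa, n = 1.70
  alloy X: E = 376.0, α = 7.77, σ_y = 351.0 → σ = 244 MPa, n = 1.44
  alloy Y: E = 401.3, α = 4.39, σ_y = 683.0 → σ = 147 MPa, n = 4.65
  alloy D: E = 68.16, α = 23.8, σ_y = 470.9 → σ = 135 MPa, n = 3.48
Alloy X has the lowest safety factor, n = 1.44.

alloy X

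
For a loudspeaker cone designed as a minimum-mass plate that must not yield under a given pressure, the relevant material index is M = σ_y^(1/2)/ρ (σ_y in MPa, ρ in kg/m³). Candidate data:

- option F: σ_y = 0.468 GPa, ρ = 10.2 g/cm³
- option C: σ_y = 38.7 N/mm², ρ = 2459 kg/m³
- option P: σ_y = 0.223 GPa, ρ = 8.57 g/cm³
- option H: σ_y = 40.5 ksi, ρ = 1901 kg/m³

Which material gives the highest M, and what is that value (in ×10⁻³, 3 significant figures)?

Convert each candidate to consistent units, then evaluate M:
  option F: σ_y = 468.0 MPa, ρ = 10200 kg/m³
  option C: σ_y = 38.70 MPa, ρ = 2459 kg/m³
  option P: σ_y = 223.0 MPa, ρ = 8570 kg/m³
  option H: σ_y = 279.2 MPa, ρ = 1901 kg/m³
  option H: M = 8.79×10⁻³
  option C: M = 2.53×10⁻³
  option F: M = 2.12×10⁻³
  option P: M = 1.74×10⁻³
Option H ranks first.

option H, M = 8.79×10⁻³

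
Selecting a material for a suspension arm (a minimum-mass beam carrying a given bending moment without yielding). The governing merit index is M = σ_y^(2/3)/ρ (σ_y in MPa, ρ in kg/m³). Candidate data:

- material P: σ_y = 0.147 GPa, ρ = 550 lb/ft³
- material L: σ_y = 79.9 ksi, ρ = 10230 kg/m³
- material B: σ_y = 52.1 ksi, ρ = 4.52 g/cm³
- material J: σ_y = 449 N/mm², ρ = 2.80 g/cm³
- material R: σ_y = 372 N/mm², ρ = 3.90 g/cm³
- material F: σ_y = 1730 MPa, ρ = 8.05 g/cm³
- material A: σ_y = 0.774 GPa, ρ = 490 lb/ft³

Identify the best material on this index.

material J

Putting every candidate on a common basis:
  material P: σ_y = 147.0 MPa, ρ = 8810 kg/m³
  material L: σ_y = 550.9 MPa, ρ = 10230 kg/m³
  material B: σ_y = 359.2 MPa, ρ = 4520 kg/m³
  material J: σ_y = 449.0 MPa, ρ = 2800 kg/m³
  material R: σ_y = 372.0 MPa, ρ = 3900 kg/m³
  material F: σ_y = 1730 MPa, ρ = 8050 kg/m³
  material A: σ_y = 774.0 MPa, ρ = 7849 kg/m³
  material J: M = 20.9×10⁻³
  material F: M = 17.9×10⁻³
  material R: M = 13.3×10⁻³
  material B: M = 11.2×10⁻³
  material A: M = 10.7×10⁻³
  material L: M = 6.57×10⁻³
  material P: M = 3.16×10⁻³
Highest index: material J.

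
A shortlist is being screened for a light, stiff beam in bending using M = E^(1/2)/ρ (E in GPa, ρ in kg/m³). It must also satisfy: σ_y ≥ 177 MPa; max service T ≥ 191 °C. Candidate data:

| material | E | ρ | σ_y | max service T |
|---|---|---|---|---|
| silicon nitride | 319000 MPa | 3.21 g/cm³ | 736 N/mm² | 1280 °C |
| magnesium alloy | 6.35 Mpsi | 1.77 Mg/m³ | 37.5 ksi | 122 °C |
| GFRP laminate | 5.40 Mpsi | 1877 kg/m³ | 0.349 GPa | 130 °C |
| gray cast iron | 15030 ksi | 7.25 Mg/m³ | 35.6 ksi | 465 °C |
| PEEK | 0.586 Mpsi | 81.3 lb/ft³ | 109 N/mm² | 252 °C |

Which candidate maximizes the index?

silicon nitride

Screen on constraints: σ_y ≥ 177 MPa; max service T ≥ 191 °C. Survivors: silicon nitride, gray cast iron.
In SI units:
  silicon nitride: E = 319.0 GPa, ρ = 3210 kg/m³
  gray cast iron: E = 103.6 GPa, ρ = 7250 kg/m³
  silicon nitride: M = 5.56×10⁻³
  gray cast iron: M = 1.40×10⁻³
Highest index: silicon nitride.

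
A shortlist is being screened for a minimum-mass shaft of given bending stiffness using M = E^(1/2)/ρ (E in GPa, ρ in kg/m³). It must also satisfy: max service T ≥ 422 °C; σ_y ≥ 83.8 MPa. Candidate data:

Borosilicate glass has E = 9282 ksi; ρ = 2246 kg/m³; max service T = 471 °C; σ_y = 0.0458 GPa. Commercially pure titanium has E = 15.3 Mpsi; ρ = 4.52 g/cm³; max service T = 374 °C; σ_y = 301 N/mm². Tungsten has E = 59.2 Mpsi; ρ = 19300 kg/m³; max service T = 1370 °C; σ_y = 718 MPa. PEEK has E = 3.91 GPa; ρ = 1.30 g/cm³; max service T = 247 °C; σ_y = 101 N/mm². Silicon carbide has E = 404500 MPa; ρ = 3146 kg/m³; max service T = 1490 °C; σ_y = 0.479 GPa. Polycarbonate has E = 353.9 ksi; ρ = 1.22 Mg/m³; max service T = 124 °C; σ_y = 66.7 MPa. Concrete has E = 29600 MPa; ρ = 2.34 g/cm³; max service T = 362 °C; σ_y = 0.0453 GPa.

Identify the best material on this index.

silicon carbide

Screen on constraints: max service T ≥ 422 °C; σ_y ≥ 83.8 MPa. Survivors: tungsten, silicon carbide.
After converting to SI:
  tungsten: E = 408.2 GPa, ρ = 19300 kg/m³
  silicon carbide: E = 404.5 GPa, ρ = 3146 kg/m³
  silicon carbide: M = 6.39×10⁻³
  tungsten: M = 1.05×10⁻³
Silicon carbide ranks first.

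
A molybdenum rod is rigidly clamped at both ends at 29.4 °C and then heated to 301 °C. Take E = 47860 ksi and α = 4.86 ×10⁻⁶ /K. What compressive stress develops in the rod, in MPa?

E = 47860 ksi = 330.0 GPa.
ΔT = 271.6 K. Constrained thermal stress σ = E·α·ΔT = 330.0×10³ MPa × 4.86×10⁻⁶ × 271.6 = 436 MPa (compressive).

436 MPa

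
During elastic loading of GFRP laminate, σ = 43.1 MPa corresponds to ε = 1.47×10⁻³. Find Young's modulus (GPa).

29.3 GPa

E = σ/ε = 43.1 MPa / 1.47×10⁻³ = 29320 MPa = 29.3 GPa.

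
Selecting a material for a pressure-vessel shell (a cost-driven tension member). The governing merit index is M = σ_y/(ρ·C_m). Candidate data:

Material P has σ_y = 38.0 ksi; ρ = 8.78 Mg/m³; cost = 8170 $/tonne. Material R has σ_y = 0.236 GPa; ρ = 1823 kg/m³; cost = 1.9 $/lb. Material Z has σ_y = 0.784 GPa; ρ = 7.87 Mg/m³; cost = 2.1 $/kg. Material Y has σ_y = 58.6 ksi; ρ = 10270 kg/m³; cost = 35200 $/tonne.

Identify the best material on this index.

Normalizing units and computing the index:
  material P: σ_y = 262.0 MPa, ρ = 8780 kg/m³, cost = 8.170 $/kg
  material R: σ_y = 236.0 MPa, ρ = 1823 kg/m³, cost = 4.189 $/kg
  material Z: σ_y = 784.0 MPa, ρ = 7870 kg/m³, cost = 2.100 $/kg
  material Y: σ_y = 404.0 MPa, ρ = 10270 kg/m³, cost = 35.20 $/kg
  material Z: M = 47.4 kN·m per $
  material R: M = 30.9 kN·m per $
  material P: M = 3.65 kN·m per $
  material Y: M = 1.12 kN·m per $
Material Z has the largest M.

material Z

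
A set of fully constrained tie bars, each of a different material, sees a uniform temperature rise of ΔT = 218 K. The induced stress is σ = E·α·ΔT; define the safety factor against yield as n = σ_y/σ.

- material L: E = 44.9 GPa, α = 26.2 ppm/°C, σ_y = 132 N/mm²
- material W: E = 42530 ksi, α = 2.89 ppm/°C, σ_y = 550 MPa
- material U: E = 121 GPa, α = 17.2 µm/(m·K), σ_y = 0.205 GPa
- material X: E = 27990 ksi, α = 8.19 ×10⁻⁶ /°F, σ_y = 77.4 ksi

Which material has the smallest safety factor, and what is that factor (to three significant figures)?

Per material, after unit conversion:
  material L: E = 44.90, α = 26.2, σ_y = 132.0 → σ = 256 MPa, n = 0.515
  material W: E = 293.2, α = 2.89, σ_y = 550.0 → σ = 185 MPa, n = 2.98
  material U: E = 121.0, α = 17.2, σ_y = 205.0 → σ = 454 MPa, n = 0.452
  material X: E = 193.0, α = 14.7, σ_y = 533.7 → σ = 620 MPa, n = 0.860
Smallest n: material U with n = 0.452.

material U, n = 0.452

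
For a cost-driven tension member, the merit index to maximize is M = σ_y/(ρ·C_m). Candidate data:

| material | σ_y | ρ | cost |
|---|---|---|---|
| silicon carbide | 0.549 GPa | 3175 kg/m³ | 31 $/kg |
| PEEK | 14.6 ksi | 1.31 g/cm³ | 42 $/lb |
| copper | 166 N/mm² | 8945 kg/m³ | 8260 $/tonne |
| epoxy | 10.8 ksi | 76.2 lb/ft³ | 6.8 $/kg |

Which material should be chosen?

epoxy

Convert each candidate to consistent units, then evaluate M:
  silicon carbide: σ_y = 549.0 MPa, ρ = 3175 kg/m³, cost = 31.00 $/kg
  PEEK: σ_y = 100.7 MPa, ρ = 1310 kg/m³, cost = 92.59 $/kg
  copper: σ_y = 166.0 MPa, ρ = 8945 kg/m³, cost = 8.260 $/kg
  epoxy: σ_y = 74.46 MPa, ρ = 1221 kg/m³, cost = 6.800 $/kg
  epoxy: M = 8.97 kN·m per $
  silicon carbide: M = 5.58 kN·m per $
  copper: M = 2.25 kN·m per $
  PEEK: M = 0.830 kN·m per $
Epoxy has the largest M.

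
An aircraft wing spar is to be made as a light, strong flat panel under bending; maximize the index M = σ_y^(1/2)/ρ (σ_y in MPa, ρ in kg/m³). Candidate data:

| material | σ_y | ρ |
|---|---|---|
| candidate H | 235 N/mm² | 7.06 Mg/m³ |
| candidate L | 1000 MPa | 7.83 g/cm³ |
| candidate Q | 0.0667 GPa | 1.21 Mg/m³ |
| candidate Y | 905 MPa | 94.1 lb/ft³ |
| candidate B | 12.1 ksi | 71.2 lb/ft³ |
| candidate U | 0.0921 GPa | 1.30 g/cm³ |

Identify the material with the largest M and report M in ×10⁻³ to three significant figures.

candidate Y, M = 20.0×10⁻³

After converting to SI:
  candidate H: σ_y = 235.0 MPa, ρ = 7060 kg/m³
  candidate L: σ_y = 1000 MPa, ρ = 7830 kg/m³
  candidate Q: σ_y = 66.70 MPa, ρ = 1210 kg/m³
  candidate Y: σ_y = 905.0 MPa, ρ = 1507 kg/m³
  candidate B: σ_y = 83.43 MPa, ρ = 1141 kg/m³
  candidate U: σ_y = 92.10 MPa, ρ = 1300 kg/m³
  candidate Y: M = 20.0×10⁻³
  candidate B: M = 8.01×10⁻³
  candidate U: M = 7.38×10⁻³
  candidate Q: M = 6.75×10⁻³
  candidate L: M = 4.04×10⁻³
  candidate H: M = 2.17×10⁻³
Candidate Y ranks first.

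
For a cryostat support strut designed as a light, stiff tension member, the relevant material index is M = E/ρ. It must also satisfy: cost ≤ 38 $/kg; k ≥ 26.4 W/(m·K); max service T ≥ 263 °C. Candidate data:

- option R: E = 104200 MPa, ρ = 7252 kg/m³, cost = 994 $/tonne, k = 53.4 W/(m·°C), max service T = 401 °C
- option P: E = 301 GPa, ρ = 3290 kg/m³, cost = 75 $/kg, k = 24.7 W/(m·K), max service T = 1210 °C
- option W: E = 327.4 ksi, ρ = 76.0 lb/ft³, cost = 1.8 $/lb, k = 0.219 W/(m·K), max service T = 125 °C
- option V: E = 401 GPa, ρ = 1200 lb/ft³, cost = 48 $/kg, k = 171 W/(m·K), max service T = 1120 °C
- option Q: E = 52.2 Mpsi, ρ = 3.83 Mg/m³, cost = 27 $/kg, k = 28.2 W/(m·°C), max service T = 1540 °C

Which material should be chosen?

Screen on constraints: cost ≤ 38 $/kg; k ≥ 26.4 W/(m·K); max service T ≥ 263 °C. Survivors: option R, option Q.
Putting every candidate on a common basis:
  option R: E = 104.2 GPa, ρ = 7252 kg/m³
  option Q: E = 359.9 GPa, ρ = 3830 kg/m³
  option Q: M = 94.0 MN·m/kg
  option R: M = 14.4 MN·m/kg
Option Q has the largest M.

option Q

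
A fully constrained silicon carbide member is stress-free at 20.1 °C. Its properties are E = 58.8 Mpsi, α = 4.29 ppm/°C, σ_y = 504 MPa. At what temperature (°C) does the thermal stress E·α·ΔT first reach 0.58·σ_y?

188 °C

E = 58.8 Mpsi = 405.4 GPa.
E·α·ΔT = 292.3 MPa ⇒ ΔT = 292.3 / (405.4×10³ × 4.29×10⁻⁶) = 168.1 K.
T = 20.1 + 168.1 = 188.2 °C.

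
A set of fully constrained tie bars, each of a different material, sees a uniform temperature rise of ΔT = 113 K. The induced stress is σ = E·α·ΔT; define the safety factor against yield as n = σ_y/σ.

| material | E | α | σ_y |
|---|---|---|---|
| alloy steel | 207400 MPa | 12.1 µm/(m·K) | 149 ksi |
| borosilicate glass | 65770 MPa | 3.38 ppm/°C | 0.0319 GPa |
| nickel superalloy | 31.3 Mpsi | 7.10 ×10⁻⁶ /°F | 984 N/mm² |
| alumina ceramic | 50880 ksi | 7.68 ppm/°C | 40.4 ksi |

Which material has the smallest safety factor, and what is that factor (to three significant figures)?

alumina ceramic, n = 0.915

Per material, after unit conversion:
  alloy steel: E = 207.4, α = 12.1, σ_y = 1027 → σ = 284 MPa, n = 3.62
  borosilicate glass: E = 65.77, α = 3.38, σ_y = 31.90 → σ = 25.1 MPa, n = 1.27
  nickel superalloy: E = 215.8, α = 12.8, σ_y = 984.0 → σ = 312 MPa, n = 3.16
  alumina ceramic: E = 350.8, α = 7.68, σ_y = 278.5 → σ = 304 MPa, n = 0.915
Smallest n: alumina ceramic with n = 0.915.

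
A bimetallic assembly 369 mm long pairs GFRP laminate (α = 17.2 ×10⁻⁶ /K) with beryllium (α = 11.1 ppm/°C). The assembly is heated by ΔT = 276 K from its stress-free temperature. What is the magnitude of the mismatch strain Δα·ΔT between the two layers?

1.68×10⁻³

Δα = |17.2 − 11.1|×10⁻⁶/K = 6.10×10⁻⁶/K.
Mismatch strain = Δα·ΔT = 6.10×10⁻⁶ × 276.0 = 1.68×10⁻³.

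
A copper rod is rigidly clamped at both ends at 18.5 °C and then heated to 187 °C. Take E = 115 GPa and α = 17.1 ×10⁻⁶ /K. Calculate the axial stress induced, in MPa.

331 MPa

ΔT = 168.5 K. Constrained thermal stress σ = E·α·ΔT = 115.0×10³ MPa × 17.1×10⁻⁶ × 168.5 = 331 MPa (compressive).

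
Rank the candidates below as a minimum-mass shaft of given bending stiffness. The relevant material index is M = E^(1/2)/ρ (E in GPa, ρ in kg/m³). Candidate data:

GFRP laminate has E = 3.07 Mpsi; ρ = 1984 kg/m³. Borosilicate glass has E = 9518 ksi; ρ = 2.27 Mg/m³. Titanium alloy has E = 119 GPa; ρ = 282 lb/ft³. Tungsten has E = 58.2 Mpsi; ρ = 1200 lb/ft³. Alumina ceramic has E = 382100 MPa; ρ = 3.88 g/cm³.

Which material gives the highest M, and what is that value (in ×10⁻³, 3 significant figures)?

alumina ceramic, M = 5.04×10⁻³

After converting to SI:
  GFRP laminate: E = 21.17 GPa, ρ = 1984 kg/m³
  borosilicate glass: E = 65.62 GPa, ρ = 2270 kg/m³
  titanium alloy: E = 119.0 GPa, ρ = 4517 kg/m³
  tungsten: E = 401.3 GPa, ρ = 19220 kg/m³
  alumina ceramic: E = 382.1 GPa, ρ = 3880 kg/m³
  alumina ceramic: M = 5.04×10⁻³
  borosilicate glass: M = 3.57×10⁻³
  titanium alloy: M = 2.41×10⁻³
  GFRP laminate: M = 2.32×10⁻³
  tungsten: M = 1.04×10⁻³
Alumina ceramic has the largest M.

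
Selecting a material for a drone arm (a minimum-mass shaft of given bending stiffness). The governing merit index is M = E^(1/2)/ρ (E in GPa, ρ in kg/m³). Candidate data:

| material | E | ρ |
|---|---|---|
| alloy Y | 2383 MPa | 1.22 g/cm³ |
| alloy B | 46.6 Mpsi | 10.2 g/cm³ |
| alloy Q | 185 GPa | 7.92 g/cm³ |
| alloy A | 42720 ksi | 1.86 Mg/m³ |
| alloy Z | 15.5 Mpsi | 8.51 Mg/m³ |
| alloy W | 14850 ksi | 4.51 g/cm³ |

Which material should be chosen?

alloy A

Convert each candidate to consistent units, then evaluate M:
  alloy Y: E = 2.383 GPa, ρ = 1220 kg/m³
  alloy B: E = 321.3 GPa, ρ = 10200 kg/m³
  alloy Q: E = 185.0 GPa, ρ = 7920 kg/m³
  alloy A: E = 294.5 GPa, ρ = 1860 kg/m³
  alloy Z: E = 106.9 GPa, ρ = 8510 kg/m³
  alloy W: E = 102.4 GPa, ρ = 4510 kg/m³
  alloy A: M = 9.23×10⁻³
  alloy W: M = 2.24×10⁻³
  alloy B: M = 1.76×10⁻³
  alloy Q: M = 1.72×10⁻³
  alloy Y: M = 1.27×10⁻³
  alloy Z: M = 1.21×10⁻³
Alloy A ranks first.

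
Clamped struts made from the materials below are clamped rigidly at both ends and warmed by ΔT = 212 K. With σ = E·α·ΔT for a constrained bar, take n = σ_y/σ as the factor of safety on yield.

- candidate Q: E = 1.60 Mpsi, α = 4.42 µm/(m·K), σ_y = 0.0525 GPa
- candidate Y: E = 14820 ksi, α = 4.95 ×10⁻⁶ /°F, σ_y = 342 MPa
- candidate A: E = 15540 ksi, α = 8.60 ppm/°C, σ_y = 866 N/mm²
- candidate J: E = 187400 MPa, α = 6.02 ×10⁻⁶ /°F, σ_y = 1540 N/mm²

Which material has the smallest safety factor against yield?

candidate Y

Converting E to GPa, α to ×10⁻⁶/K, σ_y to MPa, then σ and n for each:
  candidate Q: E = 11.03, α = 4.42, σ_y = 52.50 → σ = 10.3 MPa, n = 5.08
  candidate Y: E = 102.2, α = 8.91, σ_y = 342.0 → σ = 193 MPa, n = 1.77
  candidate A: E = 107.1, α = 8.60, σ_y = 866.0 → σ = 195 MPa, n = 4.43
  candidate J: E = 187.4, α = 10.8, σ_y = 1540 → σ = 431 MPa, n = 3.58
Smallest n: candidate Y with n = 1.77.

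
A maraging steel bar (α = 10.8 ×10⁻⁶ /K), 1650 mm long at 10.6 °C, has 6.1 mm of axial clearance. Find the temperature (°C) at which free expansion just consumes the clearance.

353 °C

α·L₀·ΔT = 6.1 mm ⇒ ΔT = 6.1 / (10.8×10⁻⁶ × 1650.0) = 342.3 K.
T = 10.6 + 342.3 = 352.9 °C.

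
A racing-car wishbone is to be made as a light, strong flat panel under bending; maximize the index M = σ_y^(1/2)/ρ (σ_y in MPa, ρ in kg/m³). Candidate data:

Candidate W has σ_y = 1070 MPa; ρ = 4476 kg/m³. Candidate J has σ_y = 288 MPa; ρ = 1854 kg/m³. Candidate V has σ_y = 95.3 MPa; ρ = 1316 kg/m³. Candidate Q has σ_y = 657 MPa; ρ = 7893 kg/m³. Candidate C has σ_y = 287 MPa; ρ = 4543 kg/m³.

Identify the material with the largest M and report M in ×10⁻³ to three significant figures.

candidate J, M = 9.15×10⁻³

Computing M directly (units already consistent):
  candidate J: M = 9.15×10⁻³
  candidate V: M = 7.42×10⁻³
  candidate W: M = 7.31×10⁻³
  candidate C: M = 3.73×10⁻³
  candidate Q: M = 3.25×10⁻³
Candidate J ranks first.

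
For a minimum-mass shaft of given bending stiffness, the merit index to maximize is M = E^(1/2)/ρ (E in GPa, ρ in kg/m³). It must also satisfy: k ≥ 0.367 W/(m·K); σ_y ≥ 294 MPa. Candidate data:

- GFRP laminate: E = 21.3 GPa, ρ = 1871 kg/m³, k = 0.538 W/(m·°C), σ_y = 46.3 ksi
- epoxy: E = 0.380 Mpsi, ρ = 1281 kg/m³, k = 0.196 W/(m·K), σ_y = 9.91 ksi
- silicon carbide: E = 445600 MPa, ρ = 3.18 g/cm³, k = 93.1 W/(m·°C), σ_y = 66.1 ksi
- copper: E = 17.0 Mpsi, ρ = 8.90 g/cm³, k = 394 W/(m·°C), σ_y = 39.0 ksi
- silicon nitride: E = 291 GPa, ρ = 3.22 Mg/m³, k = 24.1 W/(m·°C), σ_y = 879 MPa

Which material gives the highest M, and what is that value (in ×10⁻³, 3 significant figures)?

Screen on constraints: k ≥ 0.367 W/(m·K); σ_y ≥ 294 MPa. Survivors: GFRP laminate, silicon carbide, silicon nitride.
In SI units:
  GFRP laminate: E = 21.30 GPa, ρ = 1871 kg/m³
  silicon carbide: E = 445.6 GPa, ρ = 3180 kg/m³
  silicon nitride: E = 291.0 GPa, ρ = 3220 kg/m³
  silicon carbide: M = 6.64×10⁻³
  silicon nitride: M = 5.30×10⁻³
  GFRP laminate: M = 2.47×10⁻³
Silicon carbide has the largest M.

silicon carbide, M = 6.64×10⁻³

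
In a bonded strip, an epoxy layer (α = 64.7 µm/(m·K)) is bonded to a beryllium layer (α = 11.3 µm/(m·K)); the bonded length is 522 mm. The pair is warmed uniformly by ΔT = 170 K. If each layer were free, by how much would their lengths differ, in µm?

4740 µm

Δα = |64.7 − 11.3|×10⁻⁶/K = 53.4×10⁻⁶/K.
ΔL_mismatch = Δα·L·ΔT = 53.4×10⁻⁶ × 522.0 mm × 170.0 K = 4740 µm.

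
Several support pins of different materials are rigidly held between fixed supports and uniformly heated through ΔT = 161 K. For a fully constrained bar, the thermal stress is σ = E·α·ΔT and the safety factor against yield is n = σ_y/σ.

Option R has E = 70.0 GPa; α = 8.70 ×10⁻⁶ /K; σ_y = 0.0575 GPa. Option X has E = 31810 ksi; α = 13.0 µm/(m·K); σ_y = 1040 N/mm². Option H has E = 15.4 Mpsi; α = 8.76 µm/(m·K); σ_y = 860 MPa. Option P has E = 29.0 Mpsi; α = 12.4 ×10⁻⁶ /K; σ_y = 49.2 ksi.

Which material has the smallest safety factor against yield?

option R

Converting E to GPa, α to ×10⁻⁶/K, σ_y to MPa, then σ and n for each:
  option R: E = 70.00, α = 8.70, σ_y = 57.50 → σ = 98.0 MPa, n = 0.586
  option X: E = 219.3, α = 13.0, σ_y = 1040 → σ = 459 MPa, n = 2.27
  option H: E = 106.2, α = 8.76, σ_y = 860.0 → σ = 150 MPa, n = 5.74
  option P: E = 199.9, α = 12.4, σ_y = 339.2 → σ = 399 MPa, n = 0.850
The minimum is option R at n = 0.586.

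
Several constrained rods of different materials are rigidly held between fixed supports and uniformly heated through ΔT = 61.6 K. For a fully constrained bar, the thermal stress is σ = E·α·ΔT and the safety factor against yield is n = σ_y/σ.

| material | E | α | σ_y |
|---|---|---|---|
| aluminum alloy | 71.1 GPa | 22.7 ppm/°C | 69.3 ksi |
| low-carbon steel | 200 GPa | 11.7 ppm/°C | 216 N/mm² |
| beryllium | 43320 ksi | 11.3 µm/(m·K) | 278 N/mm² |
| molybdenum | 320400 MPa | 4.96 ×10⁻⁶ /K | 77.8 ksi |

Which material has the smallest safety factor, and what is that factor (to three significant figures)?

beryllium, n = 1.34

In consistent units (E in GPa, α in ×10⁻⁶/K, σ_y in MPa):
  aluminum alloy: E = 71.10, α = 22.7, σ_y = 477.8 → σ = 99.4 MPa, n = 4.81
  low-carbon steel: E = 200.0, α = 11.7, σ_y = 216.0 → σ = 144 MPa, n = 1.50
  beryllium: E = 298.7, α = 11.3, σ_y = 278.0 → σ = 208 MPa, n = 1.34
  molybdenum: E = 320.4, α = 4.96, σ_y = 536.4 → σ = 97.9 MPa, n = 5.48
Beryllium has the lowest safety factor, n = 1.34.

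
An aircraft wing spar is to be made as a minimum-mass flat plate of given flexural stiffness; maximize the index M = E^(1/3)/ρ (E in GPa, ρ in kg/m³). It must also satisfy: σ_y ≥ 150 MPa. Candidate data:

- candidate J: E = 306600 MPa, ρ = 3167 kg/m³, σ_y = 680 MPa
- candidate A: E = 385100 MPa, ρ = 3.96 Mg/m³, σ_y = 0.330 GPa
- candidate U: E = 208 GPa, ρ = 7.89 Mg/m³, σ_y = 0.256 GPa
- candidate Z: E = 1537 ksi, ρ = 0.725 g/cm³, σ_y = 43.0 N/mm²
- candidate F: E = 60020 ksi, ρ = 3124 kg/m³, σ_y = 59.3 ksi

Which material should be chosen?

candidate F

Screen on constraints: σ_y ≥ 150 MPa. Survivors: candidate J, candidate A, candidate U, candidate F.
Normalizing units and computing the index:
  candidate J: E = 306.6 GPa, ρ = 3167 kg/m³
  candidate A: E = 385.1 GPa, ρ = 3960 kg/m³
  candidate U: E = 208.0 GPa, ρ = 7890 kg/m³
  candidate F: E = 413.8 GPa, ρ = 3124 kg/m³
  candidate F: M = 2.39×10⁻³
  candidate J: M = 2.13×10⁻³
  candidate A: M = 1.84×10⁻³
  candidate U: M = 0.751×10⁻³
Highest index: candidate F.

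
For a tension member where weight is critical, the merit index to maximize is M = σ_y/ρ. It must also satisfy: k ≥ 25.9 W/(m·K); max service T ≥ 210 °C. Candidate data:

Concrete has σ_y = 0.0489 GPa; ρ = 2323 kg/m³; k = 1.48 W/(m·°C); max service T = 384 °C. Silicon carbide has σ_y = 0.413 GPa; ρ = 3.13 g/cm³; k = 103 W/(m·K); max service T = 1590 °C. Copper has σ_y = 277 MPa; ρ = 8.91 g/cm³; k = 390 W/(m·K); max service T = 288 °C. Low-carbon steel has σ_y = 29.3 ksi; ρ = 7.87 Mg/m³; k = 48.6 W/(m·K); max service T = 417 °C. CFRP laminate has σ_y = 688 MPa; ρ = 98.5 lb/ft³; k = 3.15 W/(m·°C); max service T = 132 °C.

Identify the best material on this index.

Screen on constraints: k ≥ 25.9 W/(m·K); max service T ≥ 210 °C. Survivors: silicon carbide, copper, low-carbon steel.
Normalizing units and computing the index:
  silicon carbide: σ_y = 413.0 MPa, ρ = 3130 kg/m³
  copper: σ_y = 277.0 MPa, ρ = 8910 kg/m³
  low-carbon steel: σ_y = 202.0 MPa, ρ = 7870 kg/m³
  silicon carbide: M = 132 kN·m/kg
  copper: M = 31.1 kN·m/kg
  low-carbon steel: M = 25.7 kN·m/kg
Silicon carbide ranks first.

silicon carbide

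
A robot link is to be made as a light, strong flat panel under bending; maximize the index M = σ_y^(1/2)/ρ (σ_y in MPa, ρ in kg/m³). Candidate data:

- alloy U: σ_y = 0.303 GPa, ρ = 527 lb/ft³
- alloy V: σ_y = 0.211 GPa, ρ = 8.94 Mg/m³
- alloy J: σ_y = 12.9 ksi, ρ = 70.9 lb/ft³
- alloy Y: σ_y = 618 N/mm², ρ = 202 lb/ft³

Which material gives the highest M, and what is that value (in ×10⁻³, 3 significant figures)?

alloy J, M = 8.30×10⁻³

Putting every candidate on a common basis:
  alloy U: σ_y = 303.0 MPa, ρ = 8442 kg/m³
  alloy V: σ_y = 211.0 MPa, ρ = 8940 kg/m³
  alloy J: σ_y = 88.94 MPa, ρ = 1136 kg/m³
  alloy Y: σ_y = 618.0 MPa, ρ = 3236 kg/m³
  alloy J: M = 8.30×10⁻³
  alloy Y: M = 7.68×10⁻³
  alloy U: M = 2.06×10⁻³
  alloy V: M = 1.62×10⁻³
Alloy J ranks first.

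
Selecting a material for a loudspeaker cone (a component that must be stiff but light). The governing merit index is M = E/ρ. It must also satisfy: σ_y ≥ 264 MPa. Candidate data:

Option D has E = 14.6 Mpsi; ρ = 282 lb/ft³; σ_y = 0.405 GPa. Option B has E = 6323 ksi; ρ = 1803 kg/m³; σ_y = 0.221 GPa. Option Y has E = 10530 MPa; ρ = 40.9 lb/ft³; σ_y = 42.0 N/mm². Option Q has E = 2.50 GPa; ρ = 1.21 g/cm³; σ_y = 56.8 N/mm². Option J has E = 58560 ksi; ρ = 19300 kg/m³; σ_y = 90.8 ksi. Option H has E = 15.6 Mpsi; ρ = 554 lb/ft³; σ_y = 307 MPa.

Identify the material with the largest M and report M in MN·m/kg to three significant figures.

option D, M = 22.3 MN·m/kg

Screen on constraints: σ_y ≥ 264 MPa. Survivors: option D, option J, option H.
Putting every candidate on a common basis:
  option D: E = 100.7 GPa, ρ = 4517 kg/m³
  option J: E = 403.8 GPa, ρ = 19300 kg/m³
  option H: E = 107.6 GPa, ρ = 8874 kg/m³
  option D: M = 22.3 MN·m/kg
  option J: M = 20.9 MN·m/kg
  option H: M = 12.1 MN·m/kg
Option D ranks first.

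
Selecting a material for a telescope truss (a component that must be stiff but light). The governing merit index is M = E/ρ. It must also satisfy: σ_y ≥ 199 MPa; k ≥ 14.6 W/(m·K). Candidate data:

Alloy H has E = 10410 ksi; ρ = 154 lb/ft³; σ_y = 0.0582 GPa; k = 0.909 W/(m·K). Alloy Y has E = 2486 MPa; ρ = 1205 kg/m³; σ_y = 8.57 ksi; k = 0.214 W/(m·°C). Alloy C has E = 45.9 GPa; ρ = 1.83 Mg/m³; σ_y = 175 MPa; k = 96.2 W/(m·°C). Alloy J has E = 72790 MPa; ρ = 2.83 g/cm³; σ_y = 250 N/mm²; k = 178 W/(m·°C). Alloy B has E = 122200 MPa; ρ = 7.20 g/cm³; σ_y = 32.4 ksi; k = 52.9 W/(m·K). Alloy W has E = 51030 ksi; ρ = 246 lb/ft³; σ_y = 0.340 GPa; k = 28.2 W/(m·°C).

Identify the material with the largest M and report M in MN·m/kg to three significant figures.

alloy W, M = 89.3 MN·m/kg

Screen on constraints: σ_y ≥ 199 MPa; k ≥ 14.6 W/(m·K). Survivors: alloy J, alloy B, alloy W.
In SI units:
  alloy J: E = 72.79 GPa, ρ = 2830 kg/m³
  alloy B: E = 122.2 GPa, ρ = 7200 kg/m³
  alloy W: E = 351.8 GPa, ρ = 3941 kg/m³
  alloy W: M = 89.3 MN·m/kg
  alloy J: M = 25.7 MN·m/kg
  alloy B: M = 17.0 MN·m/kg
Highest index: alloy W.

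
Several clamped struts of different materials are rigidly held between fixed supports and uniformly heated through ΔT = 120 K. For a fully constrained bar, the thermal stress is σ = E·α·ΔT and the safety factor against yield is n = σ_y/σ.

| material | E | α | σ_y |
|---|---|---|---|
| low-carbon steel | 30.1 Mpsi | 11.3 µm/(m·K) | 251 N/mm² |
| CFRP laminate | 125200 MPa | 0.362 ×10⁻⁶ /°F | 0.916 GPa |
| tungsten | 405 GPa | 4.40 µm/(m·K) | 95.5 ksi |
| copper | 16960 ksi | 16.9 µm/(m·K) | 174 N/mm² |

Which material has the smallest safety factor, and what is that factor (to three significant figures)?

Per material, after unit conversion:
  low-carbon steel: E = 207.5, α = 11.3, σ_y = 251.0 → σ = 281 MPa, n = 0.892
  CFRP laminate: E = 125.2, α = 0.652, σ_y = 916.0 → σ = 9.79 MPa, n = 93.6
  tungsten: E = 405.0, α = 4.40, σ_y = 658.4 → σ = 214 MPa, n = 3.08
  copper: E = 116.9, α = 16.9, σ_y = 174.0 → σ = 237 MPa, n = 0.734
Smallest n: copper with n = 0.734.

copper, n = 0.734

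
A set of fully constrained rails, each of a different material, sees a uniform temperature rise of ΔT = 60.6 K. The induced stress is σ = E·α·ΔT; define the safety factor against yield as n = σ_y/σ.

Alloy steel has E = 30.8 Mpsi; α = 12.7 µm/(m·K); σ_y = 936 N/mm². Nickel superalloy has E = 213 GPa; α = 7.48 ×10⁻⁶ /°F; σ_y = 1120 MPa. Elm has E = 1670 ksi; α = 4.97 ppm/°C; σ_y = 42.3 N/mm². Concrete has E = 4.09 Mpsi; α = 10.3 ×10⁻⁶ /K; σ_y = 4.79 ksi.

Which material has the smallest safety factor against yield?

concrete

With everything in SI (GPa, ×10⁻⁶/K, MPa):
  alloy steel: E = 212.4, α = 12.7, σ_y = 936.0 → σ = 163 MPa, n = 5.73
  nickel superalloy: E = 213.0, α = 13.5, σ_y = 1120 → σ = 174 MPa, n = 6.44
  elm: E = 11.51, α = 4.97, σ_y = 42.30 → σ = 3.47 MPa, n = 12.2
  concrete: E = 28.20, α = 10.3, σ_y = 33.03 → σ = 17.6 MPa, n = 1.88
The minimum is concrete at n = 1.88.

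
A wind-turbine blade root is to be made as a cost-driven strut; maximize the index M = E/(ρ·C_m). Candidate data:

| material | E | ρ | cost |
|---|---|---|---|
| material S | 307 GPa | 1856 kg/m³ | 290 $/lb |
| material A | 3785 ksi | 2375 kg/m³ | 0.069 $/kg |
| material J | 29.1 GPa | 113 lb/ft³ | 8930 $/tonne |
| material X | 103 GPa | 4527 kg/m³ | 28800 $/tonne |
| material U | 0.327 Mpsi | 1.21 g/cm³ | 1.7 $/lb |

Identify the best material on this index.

material A

After converting to SI:
  material S: E = 307.0 GPa, ρ = 1856 kg/m³, cost = 639.3 $/kg
  material A: E = 26.10 GPa, ρ = 2375 kg/m³, cost = 0.06900 $/kg
  material J: E = 29.10 GPa, ρ = 1810 kg/m³, cost = 8.930 $/kg
  material X: E = 103.0 GPa, ρ = 4527 kg/m³, cost = 28.80 $/kg
  material U: E = 2.255 GPa, ρ = 1210 kg/m³, cost = 3.748 $/kg
  material A: M = 159 MN·m per $
  material J: M = 1.80 MN·m per $
  material X: M = 0.790 MN·m per $
  material U: M = 0.497 MN·m per $
  material S: M = 0.259 MN·m per $
Highest index: material A.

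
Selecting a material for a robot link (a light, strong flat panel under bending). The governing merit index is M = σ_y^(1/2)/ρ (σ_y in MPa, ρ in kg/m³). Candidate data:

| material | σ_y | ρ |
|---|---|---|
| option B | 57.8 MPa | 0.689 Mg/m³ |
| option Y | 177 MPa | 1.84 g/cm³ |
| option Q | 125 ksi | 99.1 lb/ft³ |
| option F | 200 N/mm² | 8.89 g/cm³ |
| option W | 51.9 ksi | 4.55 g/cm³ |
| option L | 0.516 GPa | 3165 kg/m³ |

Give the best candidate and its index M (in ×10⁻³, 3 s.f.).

Convert each candidate to consistent units, then evaluate M:
  option B: σ_y = 57.80 MPa, ρ = 689.0 kg/m³
  option Y: σ_y = 177.0 MPa, ρ = 1840 kg/m³
  option Q: σ_y = 861.8 MPa, ρ = 1587 kg/m³
  option F: σ_y = 200.0 MPa, ρ = 8890 kg/m³
  option W: σ_y = 357.8 MPa, ρ = 4550 kg/m³
  option L: σ_y = 516.0 MPa, ρ = 3165 kg/m³
  option Q: M = 18.5×10⁻³
  option B: M = 11.0×10⁻³
  option Y: M = 7.23×10⁻³
  option L: M = 7.18×10⁻³
  option W: M = 4.16×10⁻³
  option F: M = 1.59×10⁻³
Highest index: option Q.

option Q, M = 18.5×10⁻³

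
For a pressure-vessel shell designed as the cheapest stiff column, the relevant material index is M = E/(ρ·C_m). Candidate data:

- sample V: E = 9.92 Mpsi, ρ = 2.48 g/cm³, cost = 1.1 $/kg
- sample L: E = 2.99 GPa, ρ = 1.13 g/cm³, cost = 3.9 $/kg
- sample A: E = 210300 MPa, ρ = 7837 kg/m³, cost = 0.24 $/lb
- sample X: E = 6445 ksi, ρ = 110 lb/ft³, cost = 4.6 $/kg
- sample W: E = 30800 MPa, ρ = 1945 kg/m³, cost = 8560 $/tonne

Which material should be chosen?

Putting every candidate on a common basis:
  sample V: E = 68.40 GPa, ρ = 2480 kg/m³, cost = 1.100 $/kg
  sample L: E = 2.990 GPa, ρ = 1130 kg/m³, cost = 3.900 $/kg
  sample A: E = 210.3 GPa, ρ = 7837 kg/m³, cost = 0.5291 $/kg
  sample X: E = 44.44 GPa, ρ = 1762 kg/m³, cost = 4.600 $/kg
  sample W: E = 30.80 GPa, ρ = 1945 kg/m³, cost = 8.560 $/kg
  sample A: M = 50.7 MN·m per $
  sample V: M = 25.1 MN·m per $
  sample X: M = 5.48 MN·m per $
  sample W: M = 1.85 MN·m per $
  sample L: M = 0.678 MN·m per $
Highest index: sample A.

sample A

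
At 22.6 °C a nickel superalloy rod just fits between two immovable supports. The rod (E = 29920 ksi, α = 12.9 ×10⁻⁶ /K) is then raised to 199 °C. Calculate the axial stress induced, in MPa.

469 MPa

E = 29920 ksi = 206.3 GPa.
ΔT = 176.4 K. Constrained thermal stress σ = E·α·ΔT = 206.3×10³ MPa × 12.9×10⁻⁶ × 176.4 = 469 MPa (compressive).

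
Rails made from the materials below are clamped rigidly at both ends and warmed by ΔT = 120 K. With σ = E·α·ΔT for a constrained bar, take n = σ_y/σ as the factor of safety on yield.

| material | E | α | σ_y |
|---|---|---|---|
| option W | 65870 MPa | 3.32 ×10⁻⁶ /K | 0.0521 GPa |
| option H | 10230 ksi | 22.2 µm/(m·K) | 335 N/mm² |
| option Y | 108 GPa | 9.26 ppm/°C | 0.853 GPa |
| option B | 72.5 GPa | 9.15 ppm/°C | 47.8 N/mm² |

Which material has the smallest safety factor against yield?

With everything in SI (GPa, ×10⁻⁶/K, MPa):
  option W: E = 65.87, α = 3.32, σ_y = 52.10 → σ = 26.2 MPa, n = 1.99
  option H: E = 70.53, α = 22.2, σ_y = 335.0 → σ = 188 MPa, n = 1.78
  option Y: E = 108.0, α = 9.26, σ_y = 853.0 → σ = 120 MPa, n = 7.11
  option B: E = 72.50, α = 9.15, σ_y = 47.80 → σ = 79.6 MPa, n = 0.600
The minimum is option B at n = 0.600.

option B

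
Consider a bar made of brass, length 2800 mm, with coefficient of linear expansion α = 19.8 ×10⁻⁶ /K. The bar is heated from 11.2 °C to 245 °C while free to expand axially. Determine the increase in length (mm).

13.0 mm

ΔT = 245 − 11.2 = 233.8 K.
ΔL = α·L₀·ΔT = 19.8×10⁻⁶ × 2800 mm × 233.8 K = 13.0 mm.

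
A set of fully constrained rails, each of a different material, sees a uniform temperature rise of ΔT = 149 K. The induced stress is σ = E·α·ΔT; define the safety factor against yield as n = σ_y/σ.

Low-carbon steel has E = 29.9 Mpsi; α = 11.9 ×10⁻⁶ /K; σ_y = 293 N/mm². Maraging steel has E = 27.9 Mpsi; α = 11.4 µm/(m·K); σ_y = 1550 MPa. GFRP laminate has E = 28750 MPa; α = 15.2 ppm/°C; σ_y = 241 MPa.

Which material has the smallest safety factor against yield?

In consistent units (E in GPa, α in ×10⁻⁶/K, σ_y in MPa):
  low-carbon steel: E = 206.2, α = 11.9, σ_y = 293.0 → σ = 366 MPa, n = 0.802
  maraging steel: E = 192.4, α = 11.4, σ_y = 1550 → σ = 327 MPa, n = 4.74
  GFRP laminate: E = 28.75, α = 15.2, σ_y = 241.0 → σ = 65.1 MPa, n = 3.70
The minimum is low-carbon steel at n = 0.802.

low-carbon steel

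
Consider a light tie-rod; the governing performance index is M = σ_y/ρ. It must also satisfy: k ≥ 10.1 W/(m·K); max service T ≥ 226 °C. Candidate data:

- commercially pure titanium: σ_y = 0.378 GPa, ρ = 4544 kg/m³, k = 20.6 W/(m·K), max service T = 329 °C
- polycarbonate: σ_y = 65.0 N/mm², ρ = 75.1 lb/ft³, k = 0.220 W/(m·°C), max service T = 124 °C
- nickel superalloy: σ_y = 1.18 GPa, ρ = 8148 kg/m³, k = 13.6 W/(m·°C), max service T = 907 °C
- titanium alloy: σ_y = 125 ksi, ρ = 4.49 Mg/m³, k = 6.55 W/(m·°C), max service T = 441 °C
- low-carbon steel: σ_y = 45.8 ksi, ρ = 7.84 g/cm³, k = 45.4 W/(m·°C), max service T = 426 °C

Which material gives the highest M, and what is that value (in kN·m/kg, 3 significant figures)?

Screen on constraints: k ≥ 10.1 W/(m·K); max service T ≥ 226 °C. Survivors: commercially pure titanium, nickel superalloy, low-carbon steel.
Putting every candidate on a common basis:
  commercially pure titanium: σ_y = 378.0 MPa, ρ = 4544 kg/m³
  nickel superalloy: σ_y = 1180 MPa, ρ = 8148 kg/m³
  low-carbon steel: σ_y = 315.8 MPa, ρ = 7840 kg/m³
  nickel superalloy: M = 145 kN·m/kg
  commercially pure titanium: M = 83.2 kN·m/kg
  low-carbon steel: M = 40.3 kN·m/kg
Nickel superalloy has the largest M.

nickel superalloy, M = 145 kN·m/kg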